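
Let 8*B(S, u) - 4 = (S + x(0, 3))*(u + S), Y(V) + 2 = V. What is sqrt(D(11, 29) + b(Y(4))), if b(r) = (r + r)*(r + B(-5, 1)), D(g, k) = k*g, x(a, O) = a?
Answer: sqrt(339) ≈ 18.412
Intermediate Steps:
Y(V) = -2 + V
B(S, u) = 1/2 + S*(S + u)/8 (B(S, u) = 1/2 + ((S + 0)*(u + S))/8 = 1/2 + (S*(S + u))/8 = 1/2 + S*(S + u)/8)
D(g, k) = g*k
b(r) = 2*r*(3 + r) (b(r) = (r + r)*(r + (1/2 + (1/8)*(-5)**2 + (1/8)*(-5)*1)) = (2*r)*(r + (1/2 + (1/8)*25 - 5/8)) = (2*r)*(r + (1/2 + 25/8 - 5/8)) = (2*r)*(r + 3) = (2*r)*(3 + r) = 2*r*(3 + r))
sqrt(D(11, 29) + b(Y(4))) = sqrt(11*29 + 2*(-2 + 4)*(3 + (-2 + 4))) = sqrt(319 + 2*2*(3 + 2)) = sqrt(319 + 2*2*5) = sqrt(319 + 20) = sqrt(339)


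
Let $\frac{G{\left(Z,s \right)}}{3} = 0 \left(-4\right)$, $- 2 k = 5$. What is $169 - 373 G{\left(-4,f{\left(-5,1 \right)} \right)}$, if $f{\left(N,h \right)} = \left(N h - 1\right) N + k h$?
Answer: $169$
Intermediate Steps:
$k = - \frac{5}{2}$ ($k = \left(- \frac{1}{2}\right) 5 = - \frac{5}{2} \approx -2.5$)
$f{\left(N,h \right)} = - \frac{5 h}{2} + N \left(-1 + N h\right)$ ($f{\left(N,h \right)} = \left(N h - 1\right) N - \frac{5 h}{2} = \left(-1 + N h\right) N - \frac{5 h}{2} = N \left(-1 + N h\right) - \frac{5 h}{2} = - \frac{5 h}{2} + N \left(-1 + N h\right)$)
$G{\left(Z,s \right)} = 0$ ($G{\left(Z,s \right)} = 3 \cdot 0 \left(-4\right) = 3 \cdot 0 = 0$)
$169 - 373 G{\left(-4,f{\left(-5,1 \right)} \right)} = 169 - 0 = 169 + 0 = 169$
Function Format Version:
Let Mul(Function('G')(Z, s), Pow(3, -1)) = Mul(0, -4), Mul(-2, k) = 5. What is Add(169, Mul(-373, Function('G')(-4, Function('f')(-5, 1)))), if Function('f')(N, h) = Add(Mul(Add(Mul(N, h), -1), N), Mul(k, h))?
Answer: 169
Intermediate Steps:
k = Rational(-5, 2) (k = Mul(Rational(-1, 2), 5) = Rational(-5, 2) ≈ -2.5000)
Function('f')(N, h) = Add(Mul(Rational(-5, 2), h), Mul(N, Add(-1, Mul(N, h)))) (Function('f')(N, h) = Add(Mul(Add(Mul(N, h), -1), N), Mul(Rational(-5, 2), h)) = Add(Mul(Add(-1, Mul(N, h)), N), Mul(Rational(-5, 2), h)) = Add(Mul(N, Add(-1, Mul(N, h))), Mul(Rational(-5, 2), h)) = Add(Mul(Rational(-5, 2), h), Mul(N, Add(-1, Mul(N, h)))))
Function('G')(Z, s) = 0 (Function('G')(Z, s) = Mul(3, Mul(0, -4)) = Mul(3, 0) = 0)
Add(169, Mul(-373, Function('G')(-4, Function('f')(-5, 1)))) = Add(169, Mul(-373, 0)) = Add(169, 0) = 169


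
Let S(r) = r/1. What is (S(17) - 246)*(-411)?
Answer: 94119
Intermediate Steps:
S(r) = r (S(r) = r*1 = r)
(S(17) - 246)*(-411) = (17 - 246)*(-411) = -229*(-411) = 94119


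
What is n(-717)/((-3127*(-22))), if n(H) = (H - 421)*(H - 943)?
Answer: 944540/34397 ≈ 27.460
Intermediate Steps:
n(H) = (-943 + H)*(-421 + H) (n(H) = (-421 + H)*(-943 + H) = (-943 + H)*(-421 + H))
n(-717)/((-3127*(-22))) = (397003 + (-717)² - 1364*(-717))/((-3127*(-22))) = (397003 + 514089 + 977988)/68794 = 1889080*(1/68794) = 944540/34397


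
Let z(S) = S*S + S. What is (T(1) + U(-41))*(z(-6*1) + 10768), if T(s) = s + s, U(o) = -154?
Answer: -1641296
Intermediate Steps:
z(S) = S + S² (z(S) = S² + S = S + S²)
T(s) = 2*s
(T(1) + U(-41))*(z(-6*1) + 10768) = (2*1 - 154)*((-6*1)*(1 - 6*1) + 10768) = (2 - 154)*(-6*(1 - 6) + 10768) = -152*(-6*(-5) + 10768) = -152*(30 + 10768) = -152*10798 = -1641296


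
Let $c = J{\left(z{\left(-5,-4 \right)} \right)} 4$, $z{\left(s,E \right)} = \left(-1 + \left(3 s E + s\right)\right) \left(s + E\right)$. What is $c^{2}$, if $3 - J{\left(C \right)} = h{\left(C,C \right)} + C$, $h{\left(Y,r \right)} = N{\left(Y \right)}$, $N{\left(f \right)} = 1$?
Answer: $3810304$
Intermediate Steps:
$h{\left(Y,r \right)} = 1$
$z{\left(s,E \right)} = \left(E + s\right) \left(-1 + s + 3 E s\right)$ ($z{\left(s,E \right)} = \left(-1 + \left(3 E s + s\right)\right) \left(E + s\right) = \left(-1 + \left(s + 3 E s\right)\right) \left(E + s\right) = \left(-1 + s + 3 E s\right) \left(E + s\right) = \left(E + s\right) \left(-1 + s + 3 E s\right)$)
$J{\left(C \right)} = 2 - C$ ($J{\left(C \right)} = 3 - \left(1 + C\right) = 2 - C$)
$c = 1952$ ($c = \left(2 - \left(\left(-5\right)^{2} - -4 - -5 - -20 + 3 \left(-4\right) \left(-5\right)^{2} + 3 \left(-5\right) \left(-4\right)^{2}\right)\right) 4 = \left(2 - \left(25 + 4 + 5 + 20 + 3 \left(-4\right) 25 + 3 \left(-5\right) 16\right)\right) 4 = \left(2 - \left(25 + 4 + 5 + 20 - 300 - 240\right)\right) 4 = \left(2 - -486\right) 4 = \left(2 + 486\right) 4 = 488 \cdot 4 = 1952$)
$c^{2} = 1952^{2} = 3810304$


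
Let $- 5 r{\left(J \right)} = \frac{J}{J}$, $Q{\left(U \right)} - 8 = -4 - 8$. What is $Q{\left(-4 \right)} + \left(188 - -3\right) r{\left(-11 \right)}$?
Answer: $- \frac{211}{5} \approx -42.2$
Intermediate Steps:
$Q{\left(U \right)} = -4$ ($Q{\left(U \right)} = 8 - 12 = -4$)
$r{\left(J \right)} = - \frac{1}{5}$ ($r{\left(J \right)} = - \frac{J \frac{1}{J}}{5} = \left(- \frac{1}{5}\right) 1 = - \frac{1}{5}$)
$Q{\left(-4 \right)} + \left(188 - -3\right) r{\left(-11 \right)} = -4 + \left(188 - -3\right) \left(- \frac{1}{5}\right) = -4 + \left(188 + 3\right) \left(- \frac{1}{5}\right) = -4 + 191 \left(- \frac{1}{5}\right) = -4 - \frac{191}{5} = - \frac{211}{5}$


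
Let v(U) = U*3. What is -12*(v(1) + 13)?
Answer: -192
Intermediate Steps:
v(U) = 3*U
-12*(v(1) + 13) = -12*(3*1 + 13) = -12*(3 + 13) = -12*16 = -192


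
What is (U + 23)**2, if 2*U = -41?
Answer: 25/4 ≈ 6.2500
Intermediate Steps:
U = -41/2 (U = (1/2)*(-41) = -41/2 ≈ -20.500)
(U + 23)**2 = (-41/2 + 23)**2 = (5/2)**2 = 25/4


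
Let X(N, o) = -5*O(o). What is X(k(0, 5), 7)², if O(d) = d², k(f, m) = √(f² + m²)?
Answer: 60025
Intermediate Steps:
X(N, o) = -5*o²
X(k(0, 5), 7)² = (-5*7²)² = (-5*49)² = (-245)² = 60025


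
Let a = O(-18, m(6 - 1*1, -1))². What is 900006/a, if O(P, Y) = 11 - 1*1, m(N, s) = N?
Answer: 450003/50 ≈ 9000.1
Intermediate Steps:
O(P, Y) = 10 (O(P, Y) = 11 - 1 = 10)
a = 100 (a = 10² = 100)
900006/a = 900006/100 = 900006*(1/100) = 450003/50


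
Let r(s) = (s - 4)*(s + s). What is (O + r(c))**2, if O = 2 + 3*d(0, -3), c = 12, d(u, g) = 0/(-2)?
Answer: 37636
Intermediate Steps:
d(u, g) = 0 (d(u, g) = 0*(-1/2) = 0)
r(s) = 2*s*(-4 + s) (r(s) = (-4 + s)*(2*s) = 2*s*(-4 + s))
O = 2 (O = 2 + 3*0 = 2 + 0 = 2)
(O + r(c))**2 = (2 + 2*12*(-4 + 12))**2 = (2 + 2*12*8)**2 = (2 + 192)**2 = 194**2 = 37636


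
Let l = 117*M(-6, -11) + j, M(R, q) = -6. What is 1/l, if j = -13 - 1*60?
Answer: -1/775 ≈ -0.0012903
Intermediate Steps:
j = -73 (j = -13 - 60 = -73)
l = -775 (l = 117*(-6) - 73 = -702 - 73 = -775)
1/l = 1/(-775) = -1/775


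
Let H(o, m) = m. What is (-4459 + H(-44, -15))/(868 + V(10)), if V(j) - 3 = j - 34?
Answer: -4474/847 ≈ -5.2822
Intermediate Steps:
V(j) = -31 + j (V(j) = 3 + (j - 34) = 3 + (-34 + j) = -31 + j)
(-4459 + H(-44, -15))/(868 + V(10)) = (-4459 - 15)/(868 + (-31 + 10)) = -4474/(868 - 21) = -4474/847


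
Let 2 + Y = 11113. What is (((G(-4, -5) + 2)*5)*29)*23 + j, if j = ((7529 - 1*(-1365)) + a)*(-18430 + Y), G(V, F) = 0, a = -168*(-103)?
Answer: -191736492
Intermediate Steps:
a = 17304
Y = 11111 (Y = -2 + 11113 = 11111)
j = -191743162 (j = ((7529 - 1*(-1365)) + 17304)*(-18430 + 11111) = ((7529 + 1365) + 17304)*(-7319) = (8894 + 17304)*(-7319) = 26198*(-7319) = -191743162)
(((G(-4, -5) + 2)*5)*29)*23 + j = (((0 + 2)*5)*29)*23 - 191743162 = ((2*5)*29)*23 - 191743162 = (10*29)*23 - 191743162 = 290*23 - 191743162 = 6670 - 191743162 = -191736492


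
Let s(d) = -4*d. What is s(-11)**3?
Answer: 85184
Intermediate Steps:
s(-11)**3 = (-4*(-11))**3 = 44**3 = 85184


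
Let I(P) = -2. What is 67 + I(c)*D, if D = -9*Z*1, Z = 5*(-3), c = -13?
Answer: -203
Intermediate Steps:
Z = -15
D = 135 (D = -9*(-15)*1 = 135*1 = 135)
67 + I(c)*D = 67 - 2*135 = 67 - 270 = -203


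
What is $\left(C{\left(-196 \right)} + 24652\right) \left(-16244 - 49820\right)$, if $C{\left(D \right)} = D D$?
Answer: $-4166524352$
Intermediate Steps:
$C{\left(D \right)} = D^{2}$
$\left(C{\left(-196 \right)} + 24652\right) \left(-16244 - 49820\right) = \left(\left(-196\right)^{2} + 24652\right) \left(-16244 - 49820\right) = \left(38416 + 24652\right) \left(-66064\right) = 63068 \left(-66064\right) = -4166524352$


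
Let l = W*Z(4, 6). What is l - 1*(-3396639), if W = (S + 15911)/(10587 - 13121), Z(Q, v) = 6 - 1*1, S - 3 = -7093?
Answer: 8607039121/2534 ≈ 3.3966e+6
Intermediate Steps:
S = -7090 (S = 3 - 7093 = -7090)
Z(Q, v) = 5 (Z(Q, v) = 6 - 1 = 5)
W = -8821/2534 (W = (-7090 + 15911)/(10587 - 13121) = 8821/(-2534) = 8821*(-1/2534) = -8821/2534 ≈ -3.4811)
l = -44105/2534 (l = -8821/2534*5 = -44105/2534 ≈ -17.405)
l - 1*(-3396639) = -44105/2534 - 1*(-3396639) = -44105/2534 + 3396639 = 8607039121/2534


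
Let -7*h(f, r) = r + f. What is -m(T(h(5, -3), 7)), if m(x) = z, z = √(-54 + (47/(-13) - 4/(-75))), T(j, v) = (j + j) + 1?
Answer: -I*√2188797/195 ≈ -7.587*I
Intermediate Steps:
h(f, r) = -f/7 - r/7 (h(f, r) = -(r + f)/7 = -(f + r)/7 = -f/7 - r/7)
T(j, v) = 1 + 2*j (T(j, v) = 2*j + 1 = 1 + 2*j)
z = I*√2188797/195 (z = √(-54 + (47*(-1/13) - 4*(-1/75))) = √(-54 + (-47/13 + 4/75)) = √(-54 - 3473/975) = √(-56123/975) = I*√2188797/195 ≈ 7.587*I)
m(x) = I*√2188797/195
-m(T(h(5, -3), 7)) = -I*√2188797/195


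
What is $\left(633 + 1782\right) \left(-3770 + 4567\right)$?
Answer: $1924755$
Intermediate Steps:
$\left(633 + 1782\right) \left(-3770 + 4567\right) = 2415 \cdot 797 = 1924755$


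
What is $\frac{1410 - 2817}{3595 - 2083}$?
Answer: $- \frac{67}{72} \approx -0.93056$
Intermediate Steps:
$\frac{1410 - 2817}{3595 - 2083} = - \frac{1407}{1512} = \left(-1407\right) \frac{1}{1512} = - \frac{67}{72}$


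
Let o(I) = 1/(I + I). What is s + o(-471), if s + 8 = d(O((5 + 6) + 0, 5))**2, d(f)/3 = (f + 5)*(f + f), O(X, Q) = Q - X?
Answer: 1213295/942 ≈ 1288.0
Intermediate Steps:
o(I) = 1/(2*I)
d(f) = 6*f*(5 + f) (d(f) = 3*((f + 5)*(f + f)) = 3*((5 + f)*(2*f)) = 3*(2*f*(5 + f)) = 6*f*(5 + f))
s = 1288 (s = -8 + (6*(5 - ((5 + 6) + 0))*(5 + (5 - ((5 + 6) + 0))))**2 = -8 + (6*(5 - (11 + 0))*(5 + (5 - (11 + 0))))**2 = -8 + (6*(5 - 1*11)*(5 + (5 - 1*11)))**2 = -8 + (6*(5 - 11)*(5 + (5 - 11)))**2 = -8 + (6*(-6)*(5 - 6))**2 = -8 + (6*(-6)*(-1))**2 = -8 + 36**2 = -8 + 1296 = 1288)
s + o(-471) = 1288 + (1/2)/(-471) = 1288 + (1/2)*(-1/471) = 1288 - 1/942 = 1213295/942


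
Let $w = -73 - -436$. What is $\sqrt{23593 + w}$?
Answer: $2 \sqrt{5989} \approx 154.78$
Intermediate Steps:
$w = 363$ ($w = -73 + 436 = 363$)
$\sqrt{23593 + w} = \sqrt{23593 + 363} = \sqrt{23956} = 2 \sqrt{5989}$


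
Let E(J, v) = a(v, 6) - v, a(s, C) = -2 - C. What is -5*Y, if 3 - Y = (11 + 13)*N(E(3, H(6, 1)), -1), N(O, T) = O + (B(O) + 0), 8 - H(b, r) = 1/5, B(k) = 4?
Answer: -1431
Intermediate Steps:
H(b, r) = 39/5 (H(b, r) = 8 - 1/5 = 8 - 1*⅕ = 8 - ⅕ = 39/5)
E(J, v) = -8 - v (E(J, v) = (-2 - 1*6) - v = (-2 - 6) - v = -8 - v)
N(O, T) = 4 + O (N(O, T) = O + (4 + 0) = O + 4 = 4 + O)
Y = 1431/5 (Y = 3 - (11 + 13)*(4 + (-8 - 1*39/5)) = 3 - 24*(4 + (-8 - 39/5)) = 3 - 24*(4 - 79/5) = 3 - 24*(-59)/5 = 3 - 1*(-1416/5) = 3 + 1416/5 = 1431/5 ≈ 286.20)
-5*Y = -5*1431/5 = -1431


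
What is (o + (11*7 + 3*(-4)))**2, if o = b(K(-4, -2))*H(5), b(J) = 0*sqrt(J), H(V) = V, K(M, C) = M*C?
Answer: 4225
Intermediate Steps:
K(M, C) = C*M
b(J) = 0
o = 0 (o = 0*5 = 0)
(o + (11*7 + 3*(-4)))**2 = (0 + (11*7 + 3*(-4)))**2 = (0 + (77 - 12))**2 = (0 + 65)**2 = 65**2 = 4225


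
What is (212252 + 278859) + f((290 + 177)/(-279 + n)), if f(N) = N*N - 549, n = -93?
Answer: 67886149897/138384 ≈ 4.9056e+5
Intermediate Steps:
f(N) = -549 + N² (f(N) = N² - 549 = -549 + N²)
(212252 + 278859) + f((290 + 177)/(-279 + n)) = (212252 + 278859) + (-549 + ((290 + 177)/(-279 - 93))²) = 491111 + (-549 + (467/(-372))²) = 491111 + (-549 + (467*(-1/372))²) = 491111 + (-549 + (-467/372)²) = 491111 + (-549 + 218089/138384) = 491111 - 75754727/138384 = 67886149897/138384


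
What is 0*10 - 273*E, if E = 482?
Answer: -131586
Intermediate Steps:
0*10 - 273*E = 0*10 - 273*482 = 0 - 131586 = -131586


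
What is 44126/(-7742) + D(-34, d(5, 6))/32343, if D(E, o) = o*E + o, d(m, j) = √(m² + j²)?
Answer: -22063/3871 - 11*√61/10781 ≈ -5.7075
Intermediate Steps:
d(m, j) = √(j² + m²)
D(E, o) = o + E*o (D(E, o) = E*o + o = o + E*o)
44126/(-7742) + D(-34, d(5, 6))/32343 = 44126/(-7742) + (√(6² + 5²)*(1 - 34))/32343 = 44126*(-1/7742) + (√(36 + 25)*(-33))*(1/32343) = -22063/3871 + (√61*(-33))*(1/32343) = -22063/3871 - 33*√61*(1/32343) = -22063/3871 - 11*√61/10781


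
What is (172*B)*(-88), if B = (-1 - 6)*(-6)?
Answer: -635712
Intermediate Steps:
B = 42 (B = -7*(-6) = 42)
(172*B)*(-88) = (172*42)*(-88) = 7224*(-88) = -635712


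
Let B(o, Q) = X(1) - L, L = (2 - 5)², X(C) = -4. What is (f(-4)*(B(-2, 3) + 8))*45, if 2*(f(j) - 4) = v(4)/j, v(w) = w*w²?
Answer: 900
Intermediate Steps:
L = 9 (L = (-3)² = 9)
B(o, Q) = -13 (B(o, Q) = -4 - 1*9 = -4 - 9 = -13)
v(w) = w³
f(j) = 4 + 32/j (f(j) = 4 + (4³/j)/2 = 4 + (64/j)/2 = 4 + 32/j)
(f(-4)*(B(-2, 3) + 8))*45 = ((4 + 32/(-4))*(-13 + 8))*45 = ((4 + 32*(-¼))*(-5))*45 = ((4 - 8)*(-5))*45 = -4*(-5)*45 = 20*45 = 900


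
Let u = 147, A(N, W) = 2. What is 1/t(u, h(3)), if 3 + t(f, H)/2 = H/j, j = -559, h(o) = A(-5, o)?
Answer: -559/3358 ≈ -0.16647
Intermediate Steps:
h(o) = 2
t(f, H) = -6 - 2*H/559 (t(f, H) = -6 + 2*(H/(-559)) = -6 + 2*(H*(-1/559)) = -6 + 2*(-H/559) = -6 - 2*H/559)
1/t(u, h(3)) = 1/(-6 - 2/559*2) = 1/(-6 - 4/559) = 1/(-3358/559) = -559/3358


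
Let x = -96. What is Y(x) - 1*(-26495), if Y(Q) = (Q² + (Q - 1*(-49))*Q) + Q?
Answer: 40127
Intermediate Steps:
Y(Q) = Q + Q² + Q*(49 + Q) (Y(Q) = (Q² + (Q + 49)*Q) + Q = (Q² + (49 + Q)*Q) + Q = (Q² + Q*(49 + Q)) + Q = Q + Q² + Q*(49 + Q))
Y(x) - 1*(-26495) = 2*(-96)*(25 - 96) - 1*(-26495) = 2*(-96)*(-71) + 26495 = 13632 + 26495 = 40127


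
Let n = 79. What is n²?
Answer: 6241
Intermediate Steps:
n² = 79² = 6241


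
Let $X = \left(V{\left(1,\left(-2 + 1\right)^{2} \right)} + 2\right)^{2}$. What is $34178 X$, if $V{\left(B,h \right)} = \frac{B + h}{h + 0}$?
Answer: $546848$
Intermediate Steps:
$V{\left(B,h \right)} = \frac{B + h}{h}$
$X = 16$ ($X = \left(\frac{1 + \left(-2 + 1\right)^{2}}{\left(-2 + 1\right)^{2}} + 2\right)^{2} = \left(\frac{1 + \left(-1\right)^{2}}{\left(-1\right)^{2}} + 2\right)^{2} = \left(\frac{1 + 1}{1} + 2\right)^{2} = \left(1 \cdot 2 + 2\right)^{2} = \left(2 + 2\right)^{2} = 4^{2} = 16$)
$34178 X = 34178 \cdot 16 = 546848$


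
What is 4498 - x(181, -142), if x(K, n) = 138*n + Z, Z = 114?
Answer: 23980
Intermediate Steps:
x(K, n) = 114 + 138*n (x(K, n) = 138*n + 114 = 114 + 138*n)
4498 - x(181, -142) = 4498 - (114 + 138*(-142)) = 4498 - (114 - 19596) = 4498 - 1*(-19482) = 4498 + 19482 = 23980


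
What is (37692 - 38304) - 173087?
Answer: -173699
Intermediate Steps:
(37692 - 38304) - 173087 = -612 - 173087 = -173699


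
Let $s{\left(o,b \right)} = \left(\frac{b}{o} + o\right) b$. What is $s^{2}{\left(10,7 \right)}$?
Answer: $\frac{561001}{100} \approx 5610.0$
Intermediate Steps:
$s{\left(o,b \right)} = b \left(o + \frac{b}{o}\right)$ ($s{\left(o,b \right)} = \left(o + \frac{b}{o}\right) b = b \left(o + \frac{b}{o}\right)$)
$s^{2}{\left(10,7 \right)} = \left(\frac{7 \left(7 + 10^{2}\right)}{10}\right)^{2} = \left(7 \cdot \frac{1}{10} \left(7 + 100\right)\right)^{2} = \left(7 \cdot \frac{1}{10} \cdot 107\right)^{2} = \left(\frac{749}{10}\right)^{2} = \frac{561001}{100}$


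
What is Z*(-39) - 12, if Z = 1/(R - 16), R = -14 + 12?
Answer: -59/6 ≈ -9.8333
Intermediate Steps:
R = -2
Z = -1/18 (Z = 1/(-2 - 16) = 1/(-18) = -1/18 ≈ -0.055556)
Z*(-39) - 12 = -1/18*(-39) - 12 = 13/6 - 12 = -59/6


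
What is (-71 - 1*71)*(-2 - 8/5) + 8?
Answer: 2596/5 ≈ 519.20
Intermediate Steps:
(-71 - 1*71)*(-2 - 8/5) + 8 = (-71 - 71)*(-2 - 8/5) + 8 = -142*(-2 - 2*⅘) + 8 = -142*(-2 - 8/5) + 8 = -142*(-18/5) + 8 = 2556/5 + 8 = 2596/5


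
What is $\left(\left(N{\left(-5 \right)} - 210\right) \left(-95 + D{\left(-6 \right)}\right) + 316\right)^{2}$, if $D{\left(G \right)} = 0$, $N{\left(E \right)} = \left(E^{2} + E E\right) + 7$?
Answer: $220552201$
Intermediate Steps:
$N{\left(E \right)} = 7 + 2 E^{2}$ ($N{\left(E \right)} = \left(E^{2} + E^{2}\right) + 7 = 2 E^{2} + 7 = 7 + 2 E^{2}$)
$\left(\left(N{\left(-5 \right)} - 210\right) \left(-95 + D{\left(-6 \right)}\right) + 316\right)^{2} = \left(\left(\left(7 + 2 \left(-5\right)^{2}\right) - 210\right) \left(-95 + 0\right) + 316\right)^{2} = \left(\left(\left(7 + 2 \cdot 25\right) - 210\right) \left(-95\right) + 316\right)^{2} = \left(\left(\left(7 + 50\right) - 210\right) \left(-95\right) + 316\right)^{2} = \left(\left(57 - 210\right) \left(-95\right) + 316\right)^{2} = \left(\left(-153\right) \left(-95\right) + 316\right)^{2} = \left(14535 + 316\right)^{2} = 14851^{2} = 220552201$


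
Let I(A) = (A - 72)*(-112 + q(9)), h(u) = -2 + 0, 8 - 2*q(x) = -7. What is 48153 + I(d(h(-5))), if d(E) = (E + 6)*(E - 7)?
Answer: 59439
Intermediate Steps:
q(x) = 15/2 (q(x) = 4 - ½*(-7) = 4 + 7/2 = 15/2)
h(u) = -2
d(E) = (-7 + E)*(6 + E) (d(E) = (6 + E)*(-7 + E) = (-7 + E)*(6 + E))
I(A) = 7524 - 209*A/2 (I(A) = (A - 72)*(-112 + 15/2) = (-72 + A)*(-209/2) = 7524 - 209*A/2)
48153 + I(d(h(-5))) = 48153 + (7524 - 209*(-42 + (-2)² - 1*(-2))/2) = 48153 + (7524 - 209*(-42 + 4 + 2)/2) = 48153 + (7524 - 209/2*(-36)) = 48153 + (7524 + 3762) = 48153 + 11286 = 59439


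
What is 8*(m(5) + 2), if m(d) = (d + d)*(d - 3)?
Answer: 176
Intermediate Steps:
m(d) = 2*d*(-3 + d) (m(d) = (2*d)*(-3 + d) = 2*d*(-3 + d))
8*(m(5) + 2) = 8*(2*5*(-3 + 5) + 2) = 8*(2*5*2 + 2) = 8*(20 + 2) = 8*22 = 176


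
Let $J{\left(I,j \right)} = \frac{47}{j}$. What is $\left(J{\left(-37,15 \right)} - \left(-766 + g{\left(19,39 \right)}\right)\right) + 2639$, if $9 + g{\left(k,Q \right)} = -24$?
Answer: $\frac{51617}{15} \approx 3441.1$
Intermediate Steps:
$g{\left(k,Q \right)} = -33$ ($g{\left(k,Q \right)} = -9 - 24 = -33$)
$\left(J{\left(-37,15 \right)} - \left(-766 + g{\left(19,39 \right)}\right)\right) + 2639 = \left(\frac{47}{15} + \left(766 - -33\right)\right) + 2639 = \left(47 \cdot \frac{1}{15} + \left(766 + 33\right)\right) + 2639 = \left(\frac{47}{15} + 799\right) + 2639 = \frac{12032}{15} + 2639 = \frac{51617}{15}$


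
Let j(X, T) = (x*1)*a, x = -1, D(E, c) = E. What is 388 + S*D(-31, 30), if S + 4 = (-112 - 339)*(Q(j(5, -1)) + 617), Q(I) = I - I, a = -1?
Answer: 8626789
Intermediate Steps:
j(X, T) = 1 (j(X, T) = -1*1*(-1) = -1*(-1) = 1)
Q(I) = 0
S = -278271 (S = -4 + (-112 - 339)*(0 + 617) = -4 - 451*617 = -4 - 278267 = -278271)
388 + S*D(-31, 30) = 388 - 278271*(-31) = 388 + 8626401 = 8626789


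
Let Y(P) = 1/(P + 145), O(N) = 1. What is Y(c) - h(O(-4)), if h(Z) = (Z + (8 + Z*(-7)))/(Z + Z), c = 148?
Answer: -292/293 ≈ -0.99659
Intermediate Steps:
h(Z) = (8 - 6*Z)/(2*Z) (h(Z) = (Z + (8 - 7*Z))/((2*Z)) = (8 - 6*Z)*(1/(2*Z)) = (8 - 6*Z)/(2*Z))
Y(P) = 1/(145 + P)
Y(c) - h(O(-4)) = 1/(145 + 148) - (-3 + 4/1) = 1/293 - (-3 + 4*1) = 1/293 - (-3 + 4) = 1/293 - 1*1 = 1/293 - 1 = -292/293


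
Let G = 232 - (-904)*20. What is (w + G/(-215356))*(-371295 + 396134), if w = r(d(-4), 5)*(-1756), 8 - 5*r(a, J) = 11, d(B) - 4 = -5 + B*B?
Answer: 7044364295118/269195 ≈ 2.6168e+7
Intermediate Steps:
G = 18312 (G = 232 - 226*(-80) = 232 + 18080 = 18312)
d(B) = -1 + B² (d(B) = 4 + (-5 + B*B) = 4 + (-5 + B²) = -1 + B²)
r(a, J) = -⅗ (r(a, J) = 8/5 - ⅕*11 = 8/5 - 11/5 = -⅗)
w = 5268/5 (w = -⅗*(-1756) = 5268/5 ≈ 1053.6)
(w + G/(-215356))*(-371295 + 396134) = (5268/5 + 18312/(-215356))*(-371295 + 396134) = (5268/5 + 18312*(-1/215356))*24839 = (5268/5 - 4578/53839)*24839 = (283600962/269195)*24839 = 7044364295118/269195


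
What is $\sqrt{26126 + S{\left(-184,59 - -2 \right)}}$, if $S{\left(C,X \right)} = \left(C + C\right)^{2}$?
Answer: $15 \sqrt{718} \approx 401.93$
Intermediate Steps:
$S{\left(C,X \right)} = 4 C^{2}$ ($S{\left(C,X \right)} = \left(2 C\right)^{2} = 4 C^{2}$)
$\sqrt{26126 + S{\left(-184,59 - -2 \right)}} = \sqrt{26126 + 4 \left(-184\right)^{2}} = \sqrt{26126 + 4 \cdot 33856} = \sqrt{26126 + 135424} = \sqrt{161550} = 15 \sqrt{718}$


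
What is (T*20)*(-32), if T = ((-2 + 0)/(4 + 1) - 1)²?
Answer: -6272/5 ≈ -1254.4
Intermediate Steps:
T = 49/25 (T = (-2/5 - 1)² = (-2*⅕ - 1)² = (-⅖ - 1)² = (-7/5)² = 49/25 ≈ 1.9600)
(T*20)*(-32) = ((49/25)*20)*(-32) = (196/5)*(-32) = -6272/5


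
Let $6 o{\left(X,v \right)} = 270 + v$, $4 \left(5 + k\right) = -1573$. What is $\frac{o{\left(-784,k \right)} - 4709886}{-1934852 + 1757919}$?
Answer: $\frac{37679259}{1415464} \approx 26.62$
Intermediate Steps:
$k = - \frac{1593}{4}$ ($k = -5 + \frac{1}{4} \left(-1573\right) = -5 - \frac{1573}{4} = - \frac{1593}{4} \approx -398.25$)
$o{\left(X,v \right)} = 45 + \frac{v}{6}$ ($o{\left(X,v \right)} = \frac{270 + v}{6} = 45 + \frac{v}{6}$)
$\frac{o{\left(-784,k \right)} - 4709886}{-1934852 + 1757919} = \frac{\left(45 + \frac{1}{6} \left(- \frac{1593}{4}\right)\right) - 4709886}{-1934852 + 1757919} = \frac{\left(45 - \frac{531}{8}\right) - 4709886}{-176933} = \left(- \frac{171}{8} - 4709886\right) \left(- \frac{1}{176933}\right) = \left(- \frac{37679259}{8}\right) \left(- \frac{1}{176933}\right) = \frac{37679259}{1415464}$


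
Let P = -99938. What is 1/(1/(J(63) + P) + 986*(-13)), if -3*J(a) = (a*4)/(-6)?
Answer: -99924/1280825833 ≈ -7.8015e-5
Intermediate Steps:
J(a) = 2*a/9 (J(a) = -a*4/(3*(-6)) = -4*a*(-1)/(3*6) = -(-2)*a/9 = 2*a/9)
1/(1/(J(63) + P) + 986*(-13)) = 1/(1/((2/9)*63 - 99938) + 986*(-13)) = 1/(1/(14 - 99938) - 12818) = 1/(1/(-99924) - 12818) = 1/(-1/99924 - 12818) = 1/(-1280825833/99924) = -99924/1280825833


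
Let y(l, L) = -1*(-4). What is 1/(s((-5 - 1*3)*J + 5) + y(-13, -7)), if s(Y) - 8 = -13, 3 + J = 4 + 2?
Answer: -1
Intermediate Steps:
y(l, L) = 4
J = 3 (J = -3 + (4 + 2) = -3 + 6 = 3)
s(Y) = -5 (s(Y) = 8 - 13 = -5)
1/(s((-5 - 1*3)*J + 5) + y(-13, -7)) = 1/(-5 + 4) = 1/(-1) = -1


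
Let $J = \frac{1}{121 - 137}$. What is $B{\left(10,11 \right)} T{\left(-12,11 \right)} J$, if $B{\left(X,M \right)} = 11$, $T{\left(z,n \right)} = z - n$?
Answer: $\frac{253}{16} \approx 15.813$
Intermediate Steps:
$J = - \frac{1}{16}$ ($J = \frac{1}{-16} = - \frac{1}{16} \approx -0.0625$)
$B{\left(10,11 \right)} T{\left(-12,11 \right)} J = 11 \left(-12 - 11\right) \left(- \frac{1}{16}\right) = 11 \left(-23\right) \left(- \frac{1}{16}\right) = \left(-253\right) \left(- \frac{1}{16}\right) = \frac{253}{16}$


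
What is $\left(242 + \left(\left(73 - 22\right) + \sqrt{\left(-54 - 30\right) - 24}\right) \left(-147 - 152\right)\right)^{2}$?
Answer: $215554741 + 53845116 i \sqrt{3} \approx 2.1555 \cdot 10^{8} + 9.3262 \cdot 10^{7} i$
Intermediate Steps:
$\left(242 + \left(\left(73 - 22\right) + \sqrt{\left(-54 - 30\right) - 24}\right) \left(-147 - 152\right)\right)^{2} = \left(242 + \left(51 + \sqrt{-84 - 24}\right) \left(-299\right)\right)^{2} = \left(242 + \left(51 + \sqrt{-108}\right) \left(-299\right)\right)^{2} = \left(242 + \left(51 + 6 i \sqrt{3}\right) \left(-299\right)\right)^{2} = \left(242 - \left(15249 + 1794 i \sqrt{3}\right)\right)^{2} = \left(-15007 - 1794 i \sqrt{3}\right)^{2}$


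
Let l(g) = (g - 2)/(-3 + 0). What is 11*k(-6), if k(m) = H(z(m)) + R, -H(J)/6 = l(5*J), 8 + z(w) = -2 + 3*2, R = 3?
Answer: -451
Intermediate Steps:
z(w) = -4 (z(w) = -8 + (-2 + 3*2) = -8 + (-2 + 6) = -8 + 4 = -4)
l(g) = ⅔ - g/3 (l(g) = (-2 + g)/(-3) = (-2 + g)*(-⅓) = ⅔ - g/3)
H(J) = -4 + 10*J (H(J) = -6*(⅔ - 5*J/3) = -4 + 10*J)
k(m) = -41 (k(m) = (-4 + 10*(-4)) + 3 = (-4 - 40) + 3 = -44 + 3 = -41)
11*k(-6) = 11*(-41) = -451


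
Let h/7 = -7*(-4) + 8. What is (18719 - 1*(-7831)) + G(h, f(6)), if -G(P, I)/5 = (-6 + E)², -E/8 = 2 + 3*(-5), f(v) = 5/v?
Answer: -21470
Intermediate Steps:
h = 252 (h = 7*(-7*(-4) + 8) = 7*(28 + 8) = 7*36 = 252)
E = 104 (E = -8*(2 + 3*(-5)) = -8*(2 - 15) = -8*(-13) = 104)
G(P, I) = -48020 (G(P, I) = -5*(-6 + 104)² = -5*98² = -5*9604 = -48020)
(18719 - 1*(-7831)) + G(h, f(6)) = (18719 - 1*(-7831)) - 48020 = (18719 + 7831) - 48020 = 26550 - 48020 = -21470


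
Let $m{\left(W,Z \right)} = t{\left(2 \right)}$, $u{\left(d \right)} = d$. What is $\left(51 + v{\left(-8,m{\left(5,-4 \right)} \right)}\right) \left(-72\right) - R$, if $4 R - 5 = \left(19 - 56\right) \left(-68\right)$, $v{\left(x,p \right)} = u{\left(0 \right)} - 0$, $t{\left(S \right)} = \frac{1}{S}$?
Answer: $- \frac{17209}{4} \approx -4302.3$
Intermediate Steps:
$m{\left(W,Z \right)} = \frac{1}{2}$
$v{\left(x,p \right)} = 0$ ($v{\left(x,p \right)} = 0 - 0 = 0 + 0 = 0$)
$R = \frac{2521}{4}$ ($R = \frac{5}{4} + \frac{\left(19 - 56\right) \left(-68\right)}{4} = \frac{5}{4} + \frac{\left(-37\right) \left(-68\right)}{4} = \frac{5}{4} + \frac{1}{4} \cdot 2516 = \frac{5}{4} + 629 = \frac{2521}{4} \approx 630.25$)
$\left(51 + v{\left(-8,m{\left(5,-4 \right)} \right)}\right) \left(-72\right) - R = \left(51 + 0\right) \left(-72\right) - \frac{2521}{4} = 51 \left(-72\right) - \frac{2521}{4} = -3672 - \frac{2521}{4} = - \frac{17209}{4}$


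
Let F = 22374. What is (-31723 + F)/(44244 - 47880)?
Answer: 9349/3636 ≈ 2.5712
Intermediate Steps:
(-31723 + F)/(44244 - 47880) = (-31723 + 22374)/(44244 - 47880) = -9349/(-3636) = -9349*(-1/3636) = 9349/3636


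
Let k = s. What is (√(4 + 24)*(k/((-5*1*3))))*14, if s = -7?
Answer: 196*√7/15 ≈ 34.571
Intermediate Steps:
k = -7
(√(4 + 24)*(k/((-5*1*3))))*14 = (√(4 + 24)*(-7/(-5*1*3)))*14 = (√28*(-7/((-5*3))))*14 = ((2*√7)*(-7/(-15)))*14 = ((2*√7)*(-7*(-1/15)))*14 = ((2*√7)*(7/15))*14 = (14*√7/15)*14 = 196*√7/15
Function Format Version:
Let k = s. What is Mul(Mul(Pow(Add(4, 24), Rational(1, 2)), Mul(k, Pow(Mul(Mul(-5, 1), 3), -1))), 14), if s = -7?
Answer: Mul(Rational(196, 15), Pow(7, Rational(1, 2))) ≈ 34.571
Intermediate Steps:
k = -7
Mul(Mul(Pow(Add(4, 24), Rational(1, 2)), Mul(k, Pow(Mul(Mul(-5, 1), 3), -1))), 14) = Mul(Mul(Pow(Add(4, 24), Rational(1, 2)), Mul(-7, Pow(Mul(Mul(-5, 1), 3), -1))), 14) = Mul(Mul(Pow(28, Rational(1, 2)), Mul(-7, Pow(Mul(-5, 3), -1))), 14) = Mul(Mul(Mul(2, Pow(7, Rational(1, 2))), Mul(-7, Pow(-15, -1))), 14) = Mul(Mul(Mul(2, Pow(7, Rational(1, 2))), Mul(-7, Rational(-1, 15))), 14) = Mul(Mul(Mul(2, Pow(7, Rational(1, 2))), Rational(7, 15)), 14) = Mul(Mul(Rational(14, 15), Pow(7, Rational(1, 2))), 14) = Mul(Rational(196, 15), Pow(7, Rational(1, 2)))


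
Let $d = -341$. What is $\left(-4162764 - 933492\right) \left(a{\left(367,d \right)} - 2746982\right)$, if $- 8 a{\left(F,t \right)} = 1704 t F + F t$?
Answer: $-121927784015928$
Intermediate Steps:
$a{\left(F,t \right)} = - \frac{1705 F t}{8}$ ($a{\left(F,t \right)} = - \frac{1704 t F + F t}{8} = - \frac{1704 F t + F t}{8} = - \frac{1705 F t}{8}$)
$\left(-4162764 - 933492\right) \left(a{\left(367,d \right)} - 2746982\right) = \left(-4162764 - 933492\right) \left(\left(- \frac{1705}{8}\right) 367 \left(-341\right) - 2746982\right) = - 5096256 \left(\frac{213375635}{8} - 2746982\right) = \left(-5096256\right) \frac{191399779}{8} = -121927784015928$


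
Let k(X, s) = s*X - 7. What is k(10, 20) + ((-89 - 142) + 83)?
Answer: 45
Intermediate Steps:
k(X, s) = -7 + X*s (k(X, s) = X*s - 7 = -7 + X*s)
k(10, 20) + ((-89 - 142) + 83) = (-7 + 10*20) + ((-89 - 142) + 83) = (-7 + 200) + (-231 + 83) = 193 - 148 = 45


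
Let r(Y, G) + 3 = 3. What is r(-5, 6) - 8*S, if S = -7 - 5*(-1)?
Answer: 16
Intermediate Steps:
r(Y, G) = 0 (r(Y, G) = -3 + 3 = 0)
S = -2 (S = -7 + 5 = -2)
r(-5, 6) - 8*S = 0 - 8*(-2) = 0 + 16 = 16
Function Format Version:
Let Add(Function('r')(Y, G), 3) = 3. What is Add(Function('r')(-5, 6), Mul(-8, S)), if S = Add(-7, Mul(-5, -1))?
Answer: 16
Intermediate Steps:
Function('r')(Y, G) = 0 (Function('r')(Y, G) = Add(-3, 3) = 0)
S = -2 (S = Add(-7, 5) = -2)
Add(Function('r')(-5, 6), Mul(-8, S)) = Add(0, Mul(-8, -2)) = Add(0, 16) = 16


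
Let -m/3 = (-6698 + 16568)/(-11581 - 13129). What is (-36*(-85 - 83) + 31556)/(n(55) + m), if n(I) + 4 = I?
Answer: 6637106/9213 ≈ 720.41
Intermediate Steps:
m = 423/353 (m = -3*(-6698 + 16568)/(-11581 - 13129) = -29610/(-24710) = -29610*(-1)/24710 = -3*(-141/353) = 423/353 ≈ 1.1983)
n(I) = -4 + I
(-36*(-85 - 83) + 31556)/(n(55) + m) = (-36*(-85 - 83) + 31556)/((-4 + 55) + 423/353) = (-36*(-168) + 31556)/(51 + 423/353) = (6048 + 31556)/(18426/353) = 37604*(353/18426) = 6637106/9213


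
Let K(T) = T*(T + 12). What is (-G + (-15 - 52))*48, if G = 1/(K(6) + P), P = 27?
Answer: -144736/45 ≈ -3216.4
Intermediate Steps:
K(T) = T*(12 + T)
G = 1/135 (G = 1/(6*(12 + 6) + 27) = 1/(6*18 + 27) = 1/(108 + 27) = 1/135 ≈ 0.0074074)
(-G + (-15 - 52))*48 = (-1*1/135 + (-15 - 52))*48 = (-1/135 - 67)*48 = -9046/135*48 = -144736/45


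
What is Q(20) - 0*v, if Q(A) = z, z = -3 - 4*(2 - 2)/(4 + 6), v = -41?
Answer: -3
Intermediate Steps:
z = -3 (z = -3 - 0/10 = -3 - 4*0 = -3 + 0 = -3)
Q(A) = -3
Q(20) - 0*v = -3 - 0*(-41) = -3 - 1*0 = -3 + 0 = -3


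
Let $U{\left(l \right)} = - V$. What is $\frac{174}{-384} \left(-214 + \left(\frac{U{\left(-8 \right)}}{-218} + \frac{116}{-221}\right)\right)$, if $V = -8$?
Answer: $\frac{74944323}{770848} \approx 97.223$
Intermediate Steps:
$U{\left(l \right)} = 8$ ($U{\left(l \right)} = \left(-1\right) \left(-8\right) = 8$)
$\frac{174}{-384} \left(-214 + \left(\frac{U{\left(-8 \right)}}{-218} + \frac{116}{-221}\right)\right) = \frac{174}{-384} \left(-214 + \left(\frac{8}{-218} + \frac{116}{-221}\right)\right) = 174 \left(- \frac{1}{384}\right) \left(-214 + \left(8 \left(- \frac{1}{218}\right) + 116 \left(- \frac{1}{221}\right)\right)\right) = - \frac{29 \left(-214 - \frac{13528}{24089}\right)}{64} = \left(- \frac{29}{64}\right) \left(- \frac{5168574}{24089}\right) = \frac{74944323}{770848}$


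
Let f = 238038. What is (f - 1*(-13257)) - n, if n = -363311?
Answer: 614606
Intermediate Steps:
(f - 1*(-13257)) - n = (238038 - 1*(-13257)) - 1*(-363311) = (238038 + 13257) + 363311 = 251295 + 363311 = 614606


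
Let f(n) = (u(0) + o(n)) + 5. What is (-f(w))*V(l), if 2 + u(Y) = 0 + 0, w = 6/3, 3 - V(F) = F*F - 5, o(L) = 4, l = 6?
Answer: 196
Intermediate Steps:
V(F) = 8 - F**2 (V(F) = 3 - (F*F - 5) = 3 - (F**2 - 5) = 3 - (-5 + F**2) = 3 + (5 - F**2) = 8 - F**2)
w = 2 (w = 6*(1/3) = 2)
u(Y) = -2 (u(Y) = -2 + (0 + 0) = -2 + 0 = -2)
f(n) = 7 (f(n) = (-2 + 4) + 5 = 2 + 5 = 7)
(-f(w))*V(l) = (-1*7)*(8 - 1*6**2) = -7*(8 - 1*36) = -7*(8 - 36) = -7*(-28) = 196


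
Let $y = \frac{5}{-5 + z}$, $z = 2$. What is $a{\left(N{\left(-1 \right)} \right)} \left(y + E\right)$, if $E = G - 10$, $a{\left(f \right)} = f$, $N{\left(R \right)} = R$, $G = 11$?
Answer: $\frac{2}{3} \approx 0.66667$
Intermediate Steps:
$E = 1$ ($E = 11 - 10 = 1$)
$y = - \frac{5}{3}$ ($y = \frac{5}{-5 + 2} = \frac{5}{-3} = 5 \left(- \frac{1}{3}\right) = - \frac{5}{3} \approx -1.6667$)
$a{\left(N{\left(-1 \right)} \right)} \left(y + E\right) = - (- \frac{5}{3} + 1) = \left(-1\right) \left(- \frac{2}{3}\right) = \frac{2}{3}$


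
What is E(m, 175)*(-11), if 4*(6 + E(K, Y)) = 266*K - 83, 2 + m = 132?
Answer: -379203/4 ≈ -94801.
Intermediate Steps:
m = 130 (m = -2 + 132 = 130)
E(K, Y) = -107/4 + 133*K/2 (E(K, Y) = -6 + (266*K - 83)/4 = -6 + (-83 + 266*K)/4 = -6 + (-83/4 + 133*K/2) = -107/4 + 133*K/2)
E(m, 175)*(-11) = (-107/4 + (133/2)*130)*(-11) = (-107/4 + 8645)*(-11) = (34473/4)*(-11) = -379203/4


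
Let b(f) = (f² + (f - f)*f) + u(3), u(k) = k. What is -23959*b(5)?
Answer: -670852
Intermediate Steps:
b(f) = 3 + f² (b(f) = (f² + (f - f)*f) + 3 = (f² + 0*f) + 3 = (f² + 0) + 3 = f² + 3 = 3 + f²)
-23959*b(5) = -23959*(3 + 5²) = -23959*(3 + 25) = -23959*28 = -670852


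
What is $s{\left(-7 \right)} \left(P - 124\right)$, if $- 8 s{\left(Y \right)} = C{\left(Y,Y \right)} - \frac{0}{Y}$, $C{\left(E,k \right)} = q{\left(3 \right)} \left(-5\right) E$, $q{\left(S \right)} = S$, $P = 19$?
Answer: $\frac{11025}{8} \approx 1378.1$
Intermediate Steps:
$C{\left(E,k \right)} = - 15 E$ ($C{\left(E,k \right)} = 3 \left(-5\right) E = - 15 E$)
$s{\left(Y \right)} = \frac{15 Y}{8}$ ($s{\left(Y \right)} = - \frac{- 15 Y - \frac{0}{Y}}{8} = - \frac{- 15 Y - 0}{8} = - \frac{- 15 Y + 0}{8} = - \frac{\left(-15\right) Y}{8} = \frac{15 Y}{8}$)
$s{\left(-7 \right)} \left(P - 124\right) = \frac{15}{8} \left(-7\right) \left(19 - 124\right) = \left(- \frac{105}{8}\right) \left(-105\right) = \frac{11025}{8}$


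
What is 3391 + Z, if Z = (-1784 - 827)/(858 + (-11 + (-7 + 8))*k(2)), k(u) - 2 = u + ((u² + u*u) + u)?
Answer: 2432127/718 ≈ 3387.4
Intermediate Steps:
k(u) = 2 + 2*u + 2*u² (k(u) = 2 + (u + ((u² + u*u) + u)) = 2 + (u + ((u² + u²) + u)) = 2 + (u + (2*u² + u)) = 2 + (u + (u + 2*u²)) = 2 + (2*u + 2*u²) = 2 + 2*u + 2*u²)
Z = -2611/718 (Z = (-1784 - 827)/(858 + (-11 + (-7 + 8))*(2 + 2*2 + 2*2²)) = -2611/(858 + (-11 + 1)*(2 + 4 + 2*4)) = -2611/(858 - 10*(2 + 4 + 8)) = -2611/(858 - 10*14) = -2611/(858 - 140) = -2611/718 ≈ -3.6365)
3391 + Z = 3391 - 2611/718 = 2432127/718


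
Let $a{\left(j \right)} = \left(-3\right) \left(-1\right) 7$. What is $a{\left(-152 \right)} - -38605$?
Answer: $38626$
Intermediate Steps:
$a{\left(j \right)} = 21$ ($a{\left(j \right)} = 3 \cdot 7 = 21$)
$a{\left(-152 \right)} - -38605 = 21 - -38605 = 21 + 38605 = 38626$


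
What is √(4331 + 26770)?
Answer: √31101 ≈ 176.35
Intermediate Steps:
√(4331 + 26770) = √31101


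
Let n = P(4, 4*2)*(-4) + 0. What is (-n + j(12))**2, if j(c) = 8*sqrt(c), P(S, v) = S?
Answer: 1024 + 512*sqrt(3) ≈ 1910.8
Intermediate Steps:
n = -16 (n = 4*(-4) + 0 = -16 + 0 = -16)
(-n + j(12))**2 = (-1*(-16) + 8*sqrt(12))**2 = (16 + 8*(2*sqrt(3)))**2 = (16 + 16*sqrt(3))**2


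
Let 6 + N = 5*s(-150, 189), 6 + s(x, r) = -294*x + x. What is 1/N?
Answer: 1/219714 ≈ 4.5514e-6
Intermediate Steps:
s(x, r) = -6 - 293*x (s(x, r) = -6 + (-294*x + x) = -6 - 293*x)
N = 219714 (N = -6 + 5*(-6 - 293*(-150)) = -6 + 5*(-6 + 43950) = -6 + 5*43944 = -6 + 219720 = 219714)
1/N = 1/219714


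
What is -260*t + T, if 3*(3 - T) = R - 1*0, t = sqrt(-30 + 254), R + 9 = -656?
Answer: 674/3 - 1040*sqrt(14) ≈ -3666.7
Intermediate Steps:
R = -665 (R = -9 - 656 = -665)
t = 4*sqrt(14) (t = sqrt(224) = 4*sqrt(14) ≈ 14.967)
T = 674/3 (T = 3 - (-665 - 1*0)/3 = 3 - (-665 + 0)/3 = 3 - 1/3*(-665) = 3 + 665/3 = 674/3 ≈ 224.67)
-260*t + T = -1040*sqrt(14) + 674/3 = 674/3 - 1040*sqrt(14)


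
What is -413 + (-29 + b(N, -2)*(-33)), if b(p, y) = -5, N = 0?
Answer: -277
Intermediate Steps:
-413 + (-29 + b(N, -2)*(-33)) = -413 + (-29 - 5*(-33)) = -413 + (-29 + 165) = -413 + 136 = -277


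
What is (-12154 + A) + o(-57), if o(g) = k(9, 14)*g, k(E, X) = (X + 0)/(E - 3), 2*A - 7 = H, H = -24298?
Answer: -48865/2 ≈ -24433.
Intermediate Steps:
A = -24291/2 (A = 7/2 + (½)*(-24298) = 7/2 - 12149 = -24291/2 ≈ -12146.)
k(E, X) = X/(-3 + E)
o(g) = 7*g/3 (o(g) = (14/(-3 + 9))*g = (14/6)*g = (14*(⅙))*g = 7*g/3)
(-12154 + A) + o(-57) = (-12154 - 24291/2) + (7/3)*(-57) = -48599/2 - 133 = -48865/2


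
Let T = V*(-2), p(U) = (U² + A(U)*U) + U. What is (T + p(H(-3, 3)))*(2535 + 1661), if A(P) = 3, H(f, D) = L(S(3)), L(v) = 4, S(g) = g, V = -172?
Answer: 1577696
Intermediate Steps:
H(f, D) = 4
p(U) = U² + 4*U (p(U) = (U² + 3*U) + U = U² + 4*U)
T = 344 (T = -172*(-2) = 344)
(T + p(H(-3, 3)))*(2535 + 1661) = (344 + 4*(4 + 4))*(2535 + 1661) = (344 + 4*8)*4196 = (344 + 32)*4196 = 376*4196 = 1577696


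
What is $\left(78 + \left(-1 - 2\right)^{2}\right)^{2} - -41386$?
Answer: $48955$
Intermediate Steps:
$\left(78 + \left(-1 - 2\right)^{2}\right)^{2} - -41386 = \left(78 + \left(-3\right)^{2}\right)^{2} + 41386 = \left(78 + 9\right)^{2} + 41386 = 87^{2} + 41386 = 7569 + 41386 = 48955$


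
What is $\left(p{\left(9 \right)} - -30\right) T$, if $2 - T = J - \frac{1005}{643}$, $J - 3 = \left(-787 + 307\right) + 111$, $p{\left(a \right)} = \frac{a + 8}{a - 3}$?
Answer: $\frac{46812913}{3858} \approx 12134.0$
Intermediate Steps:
$p{\left(a \right)} = \frac{8 + a}{-3 + a}$
$J = -366$ ($J = 3 + \left(\left(-787 + 307\right) + 111\right) = 3 + \left(-480 + 111\right) = 3 - 369 = -366$)
$T = \frac{237629}{643}$ ($T = 2 - \left(-366 - \frac{1005}{643}\right) = 2 - - \frac{236343}{643} = 2 + \frac{236343}{643} = \frac{237629}{643} \approx 369.56$)
$\left(p{\left(9 \right)} - -30\right) T = \left(\frac{8 + 9}{-3 + 9} - -30\right) \frac{237629}{643} = \left(\frac{1}{6} \cdot 17 + 30\right) \frac{237629}{643} = \left(\frac{17}{6} + 30\right) \frac{237629}{643} = \frac{197}{6} \cdot \frac{237629}{643} = \frac{46812913}{3858}$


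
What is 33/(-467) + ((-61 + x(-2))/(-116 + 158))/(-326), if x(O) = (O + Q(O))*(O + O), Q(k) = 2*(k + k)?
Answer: -21049/304484 ≈ -0.069130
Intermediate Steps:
Q(k) = 4*k (Q(k) = 2*(2*k) = 4*k)
x(O) = 10*O² (x(O) = (O + 4*O)*(O + O) = (5*O)*(2*O) = 10*O²)
33/(-467) + ((-61 + x(-2))/(-116 + 158))/(-326) = 33/(-467) + ((-61 + 10*(-2)²)/(-116 + 158))/(-326) = 33*(-1/467) + ((-61 + 10*4)/42)*(-1/326) = -33/467 + ((-61 + 40)*(1/42))*(-1/326) = -33/467 - 21*1/42*(-1/326) = -33/467 - ½*(-1/326) = -33/467 + 1/652 = -21049/304484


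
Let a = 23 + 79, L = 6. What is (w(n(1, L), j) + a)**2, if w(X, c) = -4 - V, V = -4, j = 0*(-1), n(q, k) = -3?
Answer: 10404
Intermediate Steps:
j = 0
a = 102
w(X, c) = 0 (w(X, c) = -4 - 1*(-4) = -4 + 4 = 0)
(w(n(1, L), j) + a)**2 = (0 + 102)**2 = 102**2 = 10404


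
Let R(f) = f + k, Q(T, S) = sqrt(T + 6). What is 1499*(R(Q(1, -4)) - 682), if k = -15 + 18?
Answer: -1017821 + 1499*sqrt(7) ≈ -1.0139e+6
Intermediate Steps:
Q(T, S) = sqrt(6 + T)
k = 3
R(f) = 3 + f (R(f) = f + 3 = 3 + f)
1499*(R(Q(1, -4)) - 682) = 1499*((3 + sqrt(6 + 1)) - 682) = 1499*((3 + sqrt(7)) - 682) = 1499*(-679 + sqrt(7)) = -1017821 + 1499*sqrt(7)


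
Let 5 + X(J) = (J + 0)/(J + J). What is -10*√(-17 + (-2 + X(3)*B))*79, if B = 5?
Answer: -395*I*√166 ≈ -5089.2*I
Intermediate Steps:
X(J) = -9/2 (X(J) = -5 + (J + 0)/(J + J) = -5 + J/((2*J)) = -5 + J*(1/(2*J)) = -5 + ½ = -9/2)
-10*√(-17 + (-2 + X(3)*B))*79 = -10*√(-17 + (-2 - 9/2*5))*79 = -10*√(-17 + (-2 - 45/2))*79 = -10*√(-17 - 49/2)*79 = -5*I*√166*79 = -395*I*√166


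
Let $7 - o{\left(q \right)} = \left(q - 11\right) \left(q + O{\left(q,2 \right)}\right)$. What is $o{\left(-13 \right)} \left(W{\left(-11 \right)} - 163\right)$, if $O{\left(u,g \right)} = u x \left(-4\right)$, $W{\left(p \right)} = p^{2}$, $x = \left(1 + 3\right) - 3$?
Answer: $-39606$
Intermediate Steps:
$x = 1$ ($x = 4 - 3 = 1$)
$O{\left(u,g \right)} = - 4 u$ ($O{\left(u,g \right)} = u 1 \left(-4\right) = u \left(-4\right) = - 4 u$)
$o{\left(q \right)} = 7 + 3 q \left(-11 + q\right)$ ($o{\left(q \right)} = 7 - \left(q - 11\right) \left(q - 4 q\right) = 7 - \left(-11 + q\right) \left(- 3 q\right) = 7 - - 3 q \left(-11 + q\right) = 7 + 3 q \left(-11 + q\right)$)
$o{\left(-13 \right)} \left(W{\left(-11 \right)} - 163\right) = \left(7 - -429 + 3 \left(-13\right)^{2}\right) \left(\left(-11\right)^{2} - 163\right) = \left(7 + 429 + 3 \cdot 169\right) \left(121 - 163\right) = \left(7 + 429 + 507\right) \left(-42\right) = 943 \left(-42\right) = -39606$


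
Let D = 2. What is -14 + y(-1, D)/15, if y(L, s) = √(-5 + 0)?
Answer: -14 + I*√5/15 ≈ -14.0 + 0.14907*I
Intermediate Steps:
y(L, s) = I*√5 (y(L, s) = √(-5) = I*√5)
-14 + y(-1, D)/15 = -14 + (I*√5)/15 = -14 + (I*√5)*(1/15) = -14 + I*√5/15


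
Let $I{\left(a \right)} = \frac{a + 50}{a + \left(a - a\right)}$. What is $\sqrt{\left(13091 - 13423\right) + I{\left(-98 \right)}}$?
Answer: $\frac{2 i \sqrt{4061}}{7} \approx 18.207 i$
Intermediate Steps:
$I{\left(a \right)} = \frac{50 + a}{a}$ ($I{\left(a \right)} = \frac{50 + a}{a + 0} = \frac{50 + a}{a}$)
$\sqrt{\left(13091 - 13423\right) + I{\left(-98 \right)}} = \sqrt{\left(13091 - 13423\right) + \frac{50 - 98}{-98}} = \sqrt{\left(13091 - 13423\right) - - \frac{24}{49}} = \sqrt{-332 + \frac{24}{49}} = \sqrt{- \frac{16244}{49}} = \frac{2 i \sqrt{4061}}{7}$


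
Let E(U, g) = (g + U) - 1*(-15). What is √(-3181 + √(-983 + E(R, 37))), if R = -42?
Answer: √(-3181 + I*√973) ≈ 0.2765 + 56.401*I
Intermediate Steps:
E(U, g) = 15 + U + g (E(U, g) = (U + g) + 15 = 15 + U + g)
√(-3181 + √(-983 + E(R, 37))) = √(-3181 + √(-983 + (15 - 42 + 37))) = √(-3181 + √(-983 + 10)) = √(-3181 + √(-973)) = √(-3181 + I*√973)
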